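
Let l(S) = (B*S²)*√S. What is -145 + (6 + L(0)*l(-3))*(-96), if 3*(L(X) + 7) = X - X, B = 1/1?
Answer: -721 + 6048*I*√3 ≈ -721.0 + 10475.0*I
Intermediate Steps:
B = 1 (B = 1*1 = 1)
L(X) = -7 (L(X) = -7 + (X - X)/3 = -7 + (⅓)*0 = -7 + 0 = -7)
l(S) = S^(5/2) (l(S) = (1*S²)*√S = S²*√S = S^(5/2))
-145 + (6 + L(0)*l(-3))*(-96) = -145 + (6 - 63*I*√3)*(-96) = -145 + (-576 + 6048*I*√3) = -721 + 6048*I*√3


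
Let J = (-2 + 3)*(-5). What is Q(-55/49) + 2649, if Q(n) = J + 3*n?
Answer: 129391/49 ≈ 2640.6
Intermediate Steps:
J = -5 (J = 1*(-5) = -5)
Q(n) = -5 + 3*n
Q(-55/49) + 2649 = (-5 + 3*(-55/49)) + 2649 = (-5 - 165/49) + 2649 = -410/49 + 2649 = 129391/49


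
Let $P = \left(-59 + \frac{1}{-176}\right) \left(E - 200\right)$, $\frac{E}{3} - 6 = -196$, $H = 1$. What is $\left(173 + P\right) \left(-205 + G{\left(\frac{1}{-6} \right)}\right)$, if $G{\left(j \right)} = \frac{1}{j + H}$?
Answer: $- \frac{371791321}{40} \approx -9.2948 \cdot 10^{6}$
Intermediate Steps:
$E = -570$ ($E = 18 + 3 \left(-196\right) = 18 - 588 = -570$)
$G{\left(j \right)} = \frac{1}{1 + j}$ ($G{\left(j \right)} = \frac{1}{j + 1} = \frac{1}{1 + j}$)
$P = \frac{363475}{8}$ ($P = \left(-59 + \frac{1}{-176}\right) \left(-570 - 200\right) = \left(-59 - \frac{1}{176}\right) \left(-770\right) = \left(- \frac{10385}{176}\right) \left(-770\right) = \frac{363475}{8} \approx 45434.0$)
$\left(173 + P\right) \left(-205 + G{\left(\frac{1}{-6} \right)}\right) = \left(173 + \frac{363475}{8}\right) \left(-205 + \frac{1}{1 + \frac{1}{-6}}\right) = \frac{364859 \left(-205 + \frac{1}{1 - \frac{1}{6}}\right)}{8} = \frac{364859 \left(-205 + \frac{1}{\frac{5}{6}}\right)}{8} = \frac{364859 \left(-205 + \frac{6}{5}\right)}{8} = \frac{364859}{8} \left(- \frac{1019}{5}\right) = - \frac{371791321}{40}$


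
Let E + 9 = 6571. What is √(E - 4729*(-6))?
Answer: 2*√8734 ≈ 186.91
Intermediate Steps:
E = 6562 (E = -9 + 6571 = 6562)
√(E - 4729*(-6)) = √(6562 - 4729*(-6)) = √(6562 + 28374) = √34936 = 2*√8734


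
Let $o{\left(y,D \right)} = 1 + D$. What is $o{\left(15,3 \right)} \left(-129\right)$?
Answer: $-516$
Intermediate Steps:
$o{\left(15,3 \right)} \left(-129\right) = \left(1 + 3\right) \left(-129\right) = 4 \left(-129\right) = -516$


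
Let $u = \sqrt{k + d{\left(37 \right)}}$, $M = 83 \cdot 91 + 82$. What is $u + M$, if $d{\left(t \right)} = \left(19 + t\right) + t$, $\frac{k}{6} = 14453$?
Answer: $7635 + \sqrt{86811} \approx 7929.6$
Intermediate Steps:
$k = 86718$ ($k = 6 \cdot 14453 = 86718$)
$d{\left(t \right)} = 19 + 2 t$
$M = 7635$ ($M = 7553 + 82 = 7635$)
$u = \sqrt{86811}$ ($u = \sqrt{86718 + \left(19 + 2 \cdot 37\right)} = \sqrt{86718 + \left(19 + 74\right)} = \sqrt{86718 + 93} = \sqrt{86811} \approx 294.64$)
$u + M = \sqrt{86811} + 7635 = 7635 + \sqrt{86811}$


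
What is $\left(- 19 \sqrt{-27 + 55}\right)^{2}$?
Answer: $10108$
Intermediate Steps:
$\left(- 19 \sqrt{-27 + 55}\right)^{2} = \left(- 19 \sqrt{28}\right)^{2} = \left(- 19 \cdot 2 \sqrt{7}\right)^{2} = \left(- 38 \sqrt{7}\right)^{2} = 10108$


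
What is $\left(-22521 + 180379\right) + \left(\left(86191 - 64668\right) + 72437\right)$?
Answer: $251818$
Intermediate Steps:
$\left(-22521 + 180379\right) + \left(\left(86191 - 64668\right) + 72437\right) = 157858 + \left(21523 + 72437\right) = 157858 + 93960 = 251818$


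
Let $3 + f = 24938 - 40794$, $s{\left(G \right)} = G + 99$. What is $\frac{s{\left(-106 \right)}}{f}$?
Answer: $\frac{7}{15859} \approx 0.00044139$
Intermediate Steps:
$s{\left(G \right)} = 99 + G$
$f = -15859$ ($f = -3 + \left(24938 - 40794\right) = -3 - 15856 = -15859$)
$\frac{s{\left(-106 \right)}}{f} = \frac{99 - 106}{-15859} = \left(-7\right) \left(- \frac{1}{15859}\right) = \frac{7}{15859}$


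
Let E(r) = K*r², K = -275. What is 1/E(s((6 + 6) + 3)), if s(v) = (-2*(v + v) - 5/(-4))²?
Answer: -256/838695171875 ≈ -3.0524e-10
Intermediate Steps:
s(v) = (5/4 - 4*v)² (s(v) = (-4*v - 5*(-¼))² = (-4*v + 5/4)² = (5/4 - 4*v)²)
E(r) = -275*r²
1/E(s((6 + 6) + 3)) = 1/(-275*(-5 + 16*((6 + 6) + 3))⁴/256) = 1/(-275*(-5 + 16*(12 + 3))⁴/256) = 1/(-275*(-5 + 16*15)⁴/256) = 1/(-275*(-5 + 240)⁴/256) = 1/(-275*((1/16)*235²)²) = 1/(-275*((1/16)*55225)²) = 1/(-275*(55225/16)²) = 1/(-275*3049800625/256) = 1/(-838695171875/256) = -256/838695171875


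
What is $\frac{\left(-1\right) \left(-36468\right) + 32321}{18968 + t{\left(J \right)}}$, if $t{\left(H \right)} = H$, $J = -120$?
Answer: $\frac{2219}{608} \approx 3.6497$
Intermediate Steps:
$\frac{\left(-1\right) \left(-36468\right) + 32321}{18968 + t{\left(J \right)}} = \frac{\left(-1\right) \left(-36468\right) + 32321}{18968 - 120} = \frac{36468 + 32321}{18848} = 68789 \cdot \frac{1}{18848} = \frac{2219}{608}$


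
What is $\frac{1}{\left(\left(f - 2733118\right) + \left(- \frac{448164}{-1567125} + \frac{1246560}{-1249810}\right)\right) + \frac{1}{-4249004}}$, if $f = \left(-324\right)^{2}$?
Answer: $- \frac{92468170388891500}{243019548046035130474121} \approx -3.805 \cdot 10^{-7}$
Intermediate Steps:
$f = 104976$
$\frac{1}{\left(\left(f - 2733118\right) + \left(- \frac{448164}{-1567125} + \frac{1246560}{-1249810}\right)\right) + \frac{1}{-4249004}} = \frac{1}{\left(\left(104976 - 2733118\right) + \left(- \frac{448164}{-1567125} + \frac{1246560}{-1249810}\right)\right) + \frac{1}{-4249004}} = \frac{1}{\left(-2628142 + \left(\left(-448164\right) \left(- \frac{1}{1567125}\right) + 1246560 \left(- \frac{1}{1249810}\right)\right)\right) - \frac{1}{4249004}} = \frac{1}{\left(-2628142 + \left(\frac{49796}{174125} - \frac{124656}{124981}\right)\right) - \frac{1}{4249004}} = \frac{1}{\left(-2628142 - \frac{15482172124}{21762316625}\right) - \frac{1}{4249004}} = \frac{1}{- \frac{57194473821632874}{21762316625} - \frac{1}{4249004}} = \frac{1}{- \frac{243019548046035130474121}{92468170388891500}} = - \frac{92468170388891500}{243019548046035130474121}$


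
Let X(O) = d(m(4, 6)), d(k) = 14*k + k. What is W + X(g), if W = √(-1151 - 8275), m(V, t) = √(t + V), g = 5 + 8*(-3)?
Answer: 15*√10 + I*√9426 ≈ 47.434 + 97.088*I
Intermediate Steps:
g = -19 (g = 5 - 24 = -19)
m(V, t) = √(V + t)
d(k) = 15*k
X(O) = 15*√10 (X(O) = 15*√(4 + 6) = 15*√10)
W = I*√9426 (W = √(-9426) = I*√9426 ≈ 97.088*I)
W + X(g) = I*√9426 + 15*√10 = 15*√10 + I*√9426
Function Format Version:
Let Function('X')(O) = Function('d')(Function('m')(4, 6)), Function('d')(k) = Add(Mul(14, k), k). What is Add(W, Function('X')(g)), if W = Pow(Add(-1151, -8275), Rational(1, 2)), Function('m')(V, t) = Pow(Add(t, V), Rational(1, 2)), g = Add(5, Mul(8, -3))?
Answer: Add(Mul(15, Pow(10, Rational(1, 2))), Mul(I, Pow(9426, Rational(1, 2)))) ≈ Add(47.434, Mul(97.088, I))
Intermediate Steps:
g = -19 (g = Add(5, -24) = -19)
Function('m')(V, t) = Pow(Add(V, t), Rational(1, 2))
Function('d')(k) = Mul(15, k)
Function('X')(O) = Mul(15, Pow(10, Rational(1, 2))) (Function('X')(O) = Mul(15, Pow(Add(4, 6), Rational(1, 2))) = Mul(15, Pow(10, Rational(1, 2))))
W = Mul(I, Pow(9426, Rational(1, 2))) (W = Pow(-9426, Rational(1, 2)) = Mul(I, Pow(9426, Rational(1, 2))) ≈ Mul(97.088, I))
Add(W, Function('X')(g)) = Add(Mul(I, Pow(9426, Rational(1, 2))), Mul(15, Pow(10, Rational(1, 2)))) = Add(Mul(15, Pow(10, Rational(1, 2))), Mul(I, Pow(9426, Rational(1, 2))))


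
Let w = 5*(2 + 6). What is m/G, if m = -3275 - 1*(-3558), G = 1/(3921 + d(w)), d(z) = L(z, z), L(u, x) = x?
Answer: 1120963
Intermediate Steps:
w = 40 (w = 5*8 = 40)
d(z) = z
G = 1/3961 (G = 1/(3921 + 40) = 1/3961 ≈ 0.00025246)
m = 283 (m = -3275 + 3558 = 283)
m/G = 283/(1/3961) = 283*3961 = 1120963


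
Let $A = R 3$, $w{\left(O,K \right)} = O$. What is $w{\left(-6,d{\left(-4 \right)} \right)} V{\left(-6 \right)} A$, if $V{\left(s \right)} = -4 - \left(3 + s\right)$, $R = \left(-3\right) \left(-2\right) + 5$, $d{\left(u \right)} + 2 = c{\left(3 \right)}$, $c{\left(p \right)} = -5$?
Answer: $198$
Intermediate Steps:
$d{\left(u \right)} = -7$ ($d{\left(u \right)} = -2 - 5 = -7$)
$R = 11$ ($R = 6 + 5 = 11$)
$V{\left(s \right)} = -7 - s$
$A = 33$ ($A = 11 \cdot 3 = 33$)
$w{\left(-6,d{\left(-4 \right)} \right)} V{\left(-6 \right)} A = - 6 \left(-7 - -6\right) 33 = - 6 \left(-7 + 6\right) 33 = \left(-6\right) \left(-1\right) 33 = 6 \cdot 33 = 198$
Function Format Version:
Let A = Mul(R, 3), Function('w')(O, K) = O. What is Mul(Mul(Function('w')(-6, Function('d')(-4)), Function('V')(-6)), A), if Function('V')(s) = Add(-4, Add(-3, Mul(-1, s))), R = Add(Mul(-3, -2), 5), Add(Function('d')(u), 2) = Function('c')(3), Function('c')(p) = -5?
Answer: 198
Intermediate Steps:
Function('d')(u) = -7 (Function('d')(u) = Add(-2, -5) = -7)
R = 11 (R = Add(6, 5) = 11)
Function('V')(s) = Add(-7, Mul(-1, s))
A = 33 (A = Mul(11, 3) = 33)
Mul(Mul(Function('w')(-6, Function('d')(-4)), Function('V')(-6)), A) = Mul(Mul(-6, Add(-7, Mul(-1, -6))), 33) = Mul(Mul(-6, Add(-7, 6)), 33) = Mul(Mul(-6, -1), 33) = Mul(6, 33) = 198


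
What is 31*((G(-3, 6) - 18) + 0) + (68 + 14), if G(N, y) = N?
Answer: -569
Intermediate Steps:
31*((G(-3, 6) - 18) + 0) + (68 + 14) = 31*((-3 - 18) + 0) + (68 + 14) = 31*(-21 + 0) + 82 = 31*(-21) + 82 = -651 + 82 = -569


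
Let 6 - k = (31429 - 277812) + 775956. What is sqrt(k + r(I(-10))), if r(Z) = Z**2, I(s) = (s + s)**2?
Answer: 3*I*sqrt(41063) ≈ 607.92*I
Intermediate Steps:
I(s) = 4*s**2 (I(s) = (2*s)**2 = 4*s**2)
k = -529567 (k = 6 - ((31429 - 277812) + 775956) = 6 - (-246383 + 775956) = 6 - 1*529573 = 6 - 529573 = -529567)
sqrt(k + r(I(-10))) = sqrt(-529567 + (4*(-10)**2)**2) = sqrt(-529567 + (4*100)**2) = sqrt(-529567 + 400**2) = sqrt(-529567 + 160000) = sqrt(-369567) = 3*I*sqrt(41063)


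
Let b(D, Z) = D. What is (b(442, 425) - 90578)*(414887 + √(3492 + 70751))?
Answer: -37396254632 - 90136*√74243 ≈ -3.7421e+10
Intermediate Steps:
(b(442, 425) - 90578)*(414887 + √(3492 + 70751)) = (442 - 90578)*(414887 + √(3492 + 70751)) = -90136*(414887 + √74243) = -37396254632 - 90136*√74243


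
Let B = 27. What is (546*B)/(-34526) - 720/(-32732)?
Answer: -57209553/141263129 ≈ -0.40499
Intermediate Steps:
(546*B)/(-34526) - 720/(-32732) = (546*27)/(-34526) - 720/(-32732) = 14742*(-1/34526) - 720*(-1/32732) = -7371/17263 + 180/8183 = -57209553/141263129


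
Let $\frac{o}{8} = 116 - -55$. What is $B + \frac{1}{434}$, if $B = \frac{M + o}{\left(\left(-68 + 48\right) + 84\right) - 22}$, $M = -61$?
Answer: $\frac{20260}{651} \approx 31.121$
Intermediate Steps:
$o = 1368$ ($o = 8 \left(116 - -55\right) = 8 \left(116 + 55\right) = 8 \cdot 171 = 1368$)
$B = \frac{1307}{42}$ ($B = \frac{-61 + 1368}{\left(\left(-68 + 48\right) + 84\right) - 22} = \frac{1307}{\left(-20 + 84\right) - 22} = \frac{1307}{64 - 22} = \frac{1307}{42} \approx 31.119$)
$B + \frac{1}{434} = \frac{1307}{42} + \frac{1}{434} = \frac{20260}{651}$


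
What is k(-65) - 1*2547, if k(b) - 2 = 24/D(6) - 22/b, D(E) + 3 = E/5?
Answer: -498809/195 ≈ -2558.0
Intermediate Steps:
D(E) = -3 + E/5
k(b) = -34/3 - 22/b (k(b) = 2 + (24/(-3 + (⅕)*6) - 22/b) = 2 + (24/(-3 + 6/5) - 22/b) = 2 + (24/(-9/5) - 22/b) = 2 + (24*(-5/9) - 22/b) = 2 + (-40/3 - 22/b) = -34/3 - 22/b)
k(-65) - 1*2547 = (-34/3 - 22/(-65)) - 1*2547 = (-34/3 - 22*(-1/65)) - 2547 = (-34/3 + 22/65) - 2547 = -2144/195 - 2547 = -498809/195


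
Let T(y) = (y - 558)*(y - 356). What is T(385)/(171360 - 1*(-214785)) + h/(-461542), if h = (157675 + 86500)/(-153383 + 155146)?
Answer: -4176612560657/314205625045170 ≈ -0.013293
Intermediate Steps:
h = 244175/1763 ≈ 138.50
T(y) = (-558 + y)*(-356 + y)
T(385)/(171360 - 1*(-214785)) + h/(-461542) = (198648 + 385**2 - 914*385)/(171360 - 1*(-214785)) + (244175/1763)/(-461542) = (198648 + 148225 - 351890)/(171360 + 214785) + (244175/1763)*(-1/461542) = -5017/386145 - 244175/813698546 = -4176612560657/314205625045170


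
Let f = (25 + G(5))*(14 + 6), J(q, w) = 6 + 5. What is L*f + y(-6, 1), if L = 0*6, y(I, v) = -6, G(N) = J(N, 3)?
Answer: -6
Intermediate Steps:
J(q, w) = 11
G(N) = 11
f = 720 (f = (25 + 11)*(14 + 6) = 36*20 = 720)
L = 0
L*f + y(-6, 1) = 0*720 - 6 = 0 - 6 = -6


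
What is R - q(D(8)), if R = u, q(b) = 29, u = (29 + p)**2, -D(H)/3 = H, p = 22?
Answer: 2572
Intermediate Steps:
D(H) = -3*H
u = 2601 (u = (29 + 22)**2 = 51**2 = 2601)
R = 2601
R - q(D(8)) = 2601 - 1*29 = 2601 - 29 = 2572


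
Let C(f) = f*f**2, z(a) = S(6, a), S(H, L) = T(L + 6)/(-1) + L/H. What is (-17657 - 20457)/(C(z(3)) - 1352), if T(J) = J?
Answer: 304912/15729 ≈ 19.385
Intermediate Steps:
S(H, L) = -6 - L + L/H (S(H, L) = (L + 6)/(-1) + L/H = (6 + L)*(-1) + L/H = (-6 - L) + L/H = -6 - L + L/H)
z(a) = -6 - 5*a/6 (z(a) = -6 - a + a/6 = -6 - 5*a/6)
C(f) = f**3
(-17657 - 20457)/(C(z(3)) - 1352) = (-17657 - 20457)/((-6 - 5/6*3)**3 - 1352) = -38114/((-6 - 5/2)**3 - 1352) = -38114/((-17/2)**3 - 1352) = -38114/(-4913/8 - 1352) = -38114/(-15729/8) = -38114*(-8/15729) = 304912/15729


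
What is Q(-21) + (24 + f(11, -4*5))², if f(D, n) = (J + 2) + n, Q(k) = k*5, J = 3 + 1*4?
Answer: 64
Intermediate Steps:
J = 7 (J = 3 + 4 = 7)
Q(k) = 5*k
f(D, n) = 9 + n (f(D, n) = (7 + 2) + n = 9 + n)
Q(-21) + (24 + f(11, -4*5))² = 5*(-21) + (24 + (9 - 4*5))² = -105 + (24 + (9 - 20))² = -105 + (24 - 11)² = -105 + 13² = -105 + 169 = 64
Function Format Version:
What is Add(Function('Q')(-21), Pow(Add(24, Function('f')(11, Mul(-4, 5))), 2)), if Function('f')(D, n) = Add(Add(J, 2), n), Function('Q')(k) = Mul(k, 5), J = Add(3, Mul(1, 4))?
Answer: 64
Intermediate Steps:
J = 7 (J = Add(3, 4) = 7)
Function('Q')(k) = Mul(5, k)
Function('f')(D, n) = Add(9, n) (Function('f')(D, n) = Add(Add(7, 2), n) = Add(9, n))
Add(Function('Q')(-21), Pow(Add(24, Function('f')(11, Mul(-4, 5))), 2)) = Add(Mul(5, -21), Pow(Add(24, Add(9, Mul(-4, 5))), 2)) = Add(-105, Pow(Add(24, Add(9, -20)), 2)) = Add(-105, Pow(Add(24, -11), 2)) = Add(-105, Pow(13, 2)) = Add(-105, 169) = 64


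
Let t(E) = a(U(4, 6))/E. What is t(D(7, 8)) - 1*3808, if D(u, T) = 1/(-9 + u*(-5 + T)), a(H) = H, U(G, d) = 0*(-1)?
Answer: -3808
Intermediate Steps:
U(G, d) = 0
t(E) = 0 (t(E) = 0/E = 0)
t(D(7, 8)) - 1*3808 = 0 - 1*3808 = 0 - 3808 = -3808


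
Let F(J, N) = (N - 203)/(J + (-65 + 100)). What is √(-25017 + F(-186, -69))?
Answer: I*√570371545/151 ≈ 158.16*I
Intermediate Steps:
F(J, N) = (-203 + N)/(35 + J) (F(J, N) = (-203 + N)/(J + 35) = (-203 + N)/(35 + J))
√(-25017 + F(-186, -69)) = √(-25017 + (-203 - 69)/(35 - 186)) = √(-25017 - 272/(-151)) = √(-25017 - 1/151*(-272)) = √(-25017 + 272/151) = √(-3777295/151) = I*√570371545/151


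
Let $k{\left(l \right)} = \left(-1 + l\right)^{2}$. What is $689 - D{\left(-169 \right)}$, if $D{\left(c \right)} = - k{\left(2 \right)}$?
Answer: $690$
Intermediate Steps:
$D{\left(c \right)} = -1$ ($D{\left(c \right)} = - \left(-1 + 2\right)^{2} = - 1^{2} = \left(-1\right) 1 = -1$)
$689 - D{\left(-169 \right)} = 689 - -1 = 689 + 1 = 690$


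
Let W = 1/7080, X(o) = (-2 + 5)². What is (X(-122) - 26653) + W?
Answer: -188639519/7080 ≈ -26644.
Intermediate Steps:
X(o) = 9 (X(o) = 3² = 9)
W = 1/7080 ≈ 0.00014124
(X(-122) - 26653) + W = (9 - 26653) + 1/7080 = -26644 + 1/7080 = -188639519/7080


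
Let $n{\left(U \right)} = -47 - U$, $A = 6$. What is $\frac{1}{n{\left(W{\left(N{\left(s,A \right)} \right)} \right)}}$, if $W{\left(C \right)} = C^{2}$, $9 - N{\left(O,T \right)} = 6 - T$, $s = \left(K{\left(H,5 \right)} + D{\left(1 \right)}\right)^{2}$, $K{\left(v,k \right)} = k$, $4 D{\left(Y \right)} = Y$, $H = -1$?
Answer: $- \frac{1}{128} \approx -0.0078125$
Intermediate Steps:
$D{\left(Y \right)} = \frac{Y}{4}$
$s = \frac{441}{16}$ ($s = \left(5 + \frac{1}{4} \cdot 1\right)^{2} = \left(5 + \frac{1}{4}\right)^{2} = \left(\frac{21}{4}\right)^{2} = \frac{441}{16} \approx 27.563$)
$N{\left(O,T \right)} = 3 + T$ ($N{\left(O,T \right)} = 9 - \left(6 - T\right) = 9 + \left(-6 + T\right) = 3 + T$)
$\frac{1}{n{\left(W{\left(N{\left(s,A \right)} \right)} \right)}} = \frac{1}{-47 - \left(3 + 6\right)^{2}} = \frac{1}{-47 - 9^{2}} = \frac{1}{-47 - 81} = \frac{1}{-128} = - \frac{1}{128}$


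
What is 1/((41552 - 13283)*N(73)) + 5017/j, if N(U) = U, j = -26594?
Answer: -10353240235/54880362378 ≈ -0.18865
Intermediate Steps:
1/((41552 - 13283)*N(73)) + 5017/j = 1/((41552 - 13283)*73) + 5017/(-26594) = (1/73)/28269 + 5017*(-1/26594) = (1/28269)*(1/73) - 5017/26594 = 1/2063637 - 5017/26594 = -10353240235/54880362378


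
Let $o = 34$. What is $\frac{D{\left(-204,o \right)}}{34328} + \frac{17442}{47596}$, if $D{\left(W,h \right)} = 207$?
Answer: $\frac{152150337}{408468872} \approx 0.37249$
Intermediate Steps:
$\frac{D{\left(-204,o \right)}}{34328} + \frac{17442}{47596} = \frac{207}{34328} + \frac{17442}{47596} = 207 \cdot \frac{1}{34328} + 17442 \cdot \frac{1}{47596} = \frac{207}{34328} + \frac{8721}{23798} = \frac{152150337}{408468872}$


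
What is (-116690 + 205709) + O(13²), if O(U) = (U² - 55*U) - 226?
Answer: 108059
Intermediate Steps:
O(U) = -226 + U² - 55*U
(-116690 + 205709) + O(13²) = (-116690 + 205709) + (-226 + (13²)² - 55*13²) = 89019 + (-226 + 169² - 55*169) = 89019 + (-226 + 28561 - 9295) = 89019 + 19040 = 108059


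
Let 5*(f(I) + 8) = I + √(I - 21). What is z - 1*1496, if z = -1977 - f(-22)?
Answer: -17303/5 - I*√43/5 ≈ -3460.6 - 1.3115*I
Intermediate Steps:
f(I) = -8 + I/5 + √(-21 + I)/5 (f(I) = -8 + (I + √(I - 21))/5 = -8 + (I + √(-21 + I))/5 = -8 + (I/5 + √(-21 + I)/5) = -8 + I/5 + √(-21 + I)/5)
z = -9823/5 - I*√43/5 (z = -1977 - (-8 + (⅕)*(-22) + √(-21 - 22)/5) = -1977 - (-8 - 22/5 + √(-43)/5) = -1977 - (-8 - 22/5 + (I*√43)/5) = -1977 - (-8 - 22/5 + I*√43/5) = -1977 - (-62/5 + I*√43/5) = -1977 + (62/5 - I*√43/5) = -9823/5 - I*√43/5 ≈ -1964.6 - 1.3115*I)
z - 1*1496 = (-9823/5 - I*√43/5) - 1*1496 = (-9823/5 - I*√43/5) - 1496 = -17303/5 - I*√43/5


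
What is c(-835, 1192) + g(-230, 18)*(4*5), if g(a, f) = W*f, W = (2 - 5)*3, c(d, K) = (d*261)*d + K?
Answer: 181973677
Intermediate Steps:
c(d, K) = K + 261*d² (c(d, K) = (261*d)*d + K = 261*d² + K = K + 261*d²)
W = -9 (W = -3*3 = -9)
g(a, f) = -9*f
c(-835, 1192) + g(-230, 18)*(4*5) = (1192 + 261*(-835)²) + (-9*18)*(4*5) = (1192 + 261*697225) - 162*20 = (1192 + 181975725) - 3240 = 181976917 - 3240 = 181973677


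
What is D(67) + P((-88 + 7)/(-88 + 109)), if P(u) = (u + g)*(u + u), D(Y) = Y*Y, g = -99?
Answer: 258841/49 ≈ 5282.5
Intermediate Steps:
D(Y) = Y**2
P(u) = 2*u*(-99 + u) (P(u) = (u - 99)*(u + u) = (-99 + u)*(2*u) = 2*u*(-99 + u))
D(67) + P((-88 + 7)/(-88 + 109)) = 67**2 + 2*((-88 + 7)/(-88 + 109))*(-99 + (-88 + 7)/(-88 + 109)) = 4489 + 2*(-81/21)*(-99 - 81/21) = 4489 + 2*(-81*1/21)*(-99 - 81*1/21) = 4489 + 2*(-27/7)*(-99 - 27/7) = 4489 + 2*(-27/7)*(-720/7) = 4489 + 38880/49 = 258841/49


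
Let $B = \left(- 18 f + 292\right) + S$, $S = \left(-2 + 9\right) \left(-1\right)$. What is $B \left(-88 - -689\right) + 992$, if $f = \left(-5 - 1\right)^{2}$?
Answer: $-217171$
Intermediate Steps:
$f = 36$ ($f = \left(-6\right)^{2} = 36$)
$S = -7$ ($S = 7 \left(-1\right) = -7$)
$B = -363$ ($B = \left(\left(-18\right) 36 + 292\right) - 7 = \left(-648 + 292\right) - 7 = -356 - 7 = -363$)
$B \left(-88 - -689\right) + 992 = - 363 \left(-88 - -689\right) + 992 = - 363 \left(-88 + 689\right) + 992 = \left(-363\right) 601 + 992 = -218163 + 992 = -217171$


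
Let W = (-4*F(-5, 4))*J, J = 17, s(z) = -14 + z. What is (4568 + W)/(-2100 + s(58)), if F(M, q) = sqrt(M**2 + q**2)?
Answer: -571/257 + 17*sqrt(41)/514 ≈ -2.0100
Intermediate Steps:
W = -68*sqrt(41) (W = -4*sqrt((-5)**2 + 4**2)*17 = -4*sqrt(25 + 16)*17 = -4*sqrt(41)*17 = -68*sqrt(41) ≈ -435.41)
(4568 + W)/(-2100 + s(58)) = (4568 - 68*sqrt(41))/(-2100 + (-14 + 58)) = (4568 - 68*sqrt(41))/(-2100 + 44) = (4568 - 68*sqrt(41))/(-2056) = (4568 - 68*sqrt(41))*(-1/2056) = -571/257 + 17*sqrt(41)/514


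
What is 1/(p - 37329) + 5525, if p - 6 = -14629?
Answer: 287034799/51952 ≈ 5525.0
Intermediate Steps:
p = -14623 (p = 6 - 14629 = -14623)
1/(p - 37329) + 5525 = 1/(-14623 - 37329) + 5525 = 1/(-51952) + 5525 = -1/51952 + 5525 = 287034799/51952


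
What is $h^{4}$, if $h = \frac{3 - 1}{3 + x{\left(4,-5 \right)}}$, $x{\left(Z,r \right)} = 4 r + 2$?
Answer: $\frac{16}{50625} \approx 0.00031605$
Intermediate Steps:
$x{\left(Z,r \right)} = 2 + 4 r$
$h = - \frac{2}{15}$ ($h = \frac{3 - 1}{3 + \left(2 + 4 \left(-5\right)\right)} = \frac{2}{3 + \left(2 - 20\right)} = \frac{2}{3 - 18} = \frac{2}{-15} = 2 \left(- \frac{1}{15}\right) = - \frac{2}{15} \approx -0.13333$)
$h^{4} = \left(- \frac{2}{15}\right)^{4} = \frac{16}{50625}$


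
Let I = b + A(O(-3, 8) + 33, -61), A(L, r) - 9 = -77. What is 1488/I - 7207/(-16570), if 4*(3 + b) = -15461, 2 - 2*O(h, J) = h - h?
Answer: 593983/10435786 ≈ 0.056918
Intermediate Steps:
O(h, J) = 1 (O(h, J) = 1 - (h - h)/2 = 1 - 1/2*0 = 1 + 0 = 1)
A(L, r) = -68 (A(L, r) = 9 - 77 = -68)
b = -15473/4 (b = -3 + (1/4)*(-15461) = -3 - 15461/4 = -15473/4 ≈ -3868.3)
I = -15745/4 (I = -15473/4 - 68 = -15745/4 ≈ -3936.3)
1488/I - 7207/(-16570) = 1488/(-15745/4) - 7207/(-16570) = 1488*(-4/15745) - 7207*(-1/16570) = -5952/15745 + 7207/16570 = 593983/10435786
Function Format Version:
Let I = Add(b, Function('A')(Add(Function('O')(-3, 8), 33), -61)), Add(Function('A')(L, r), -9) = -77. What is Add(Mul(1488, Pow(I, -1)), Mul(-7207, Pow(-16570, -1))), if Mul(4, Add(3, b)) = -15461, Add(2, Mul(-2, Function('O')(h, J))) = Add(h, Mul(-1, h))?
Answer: Rational(593983, 10435786) ≈ 0.056918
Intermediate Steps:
Function('O')(h, J) = 1 (Function('O')(h, J) = Add(1, Mul(Rational(-1, 2), Add(h, Mul(-1, h)))) = Add(1, Mul(Rational(-1, 2), 0)) = Add(1, 0) = 1)
Function('A')(L, r) = -68 (Function('A')(L, r) = Add(9, -77) = -68)
b = Rational(-15473, 4) (b = Add(-3, Mul(Rational(1, 4), -15461)) = Add(-3, Rational(-15461, 4)) = Rational(-15473, 4) ≈ -3868.3)
I = Rational(-15745, 4) (I = Add(Rational(-15473, 4), -68) = Rational(-15745, 4) ≈ -3936.3)
Add(Mul(1488, Pow(I, -1)), Mul(-7207, Pow(-16570, -1))) = Add(Mul(1488, Pow(Rational(-15745, 4), -1)), Mul(-7207, Pow(-16570, -1))) = Add(Mul(1488, Rational(-4, 15745)), Mul(-7207, Rational(-1, 16570))) = Add(Rational(-5952, 15745), Rational(7207, 16570)) = Rational(593983, 10435786)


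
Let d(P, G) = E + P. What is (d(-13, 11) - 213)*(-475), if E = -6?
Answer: 110200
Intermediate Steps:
d(P, G) = -6 + P
(d(-13, 11) - 213)*(-475) = ((-6 - 13) - 213)*(-475) = (-19 - 213)*(-475) = -232*(-475) = 110200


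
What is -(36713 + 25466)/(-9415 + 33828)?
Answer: -62179/24413 ≈ -2.5470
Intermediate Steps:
-(36713 + 25466)/(-9415 + 33828) = -62179/24413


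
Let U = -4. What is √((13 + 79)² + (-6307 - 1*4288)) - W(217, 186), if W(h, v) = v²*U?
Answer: 138384 + I*√2131 ≈ 1.3838e+5 + 46.163*I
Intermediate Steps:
W(h, v) = -4*v² (W(h, v) = v²*(-4) = -4*v²)
√((13 + 79)² + (-6307 - 1*4288)) - W(217, 186) = √((13 + 79)² + (-6307 - 1*4288)) - (-4)*186² = √(92² + (-6307 - 4288)) - (-4)*34596 = √(8464 - 10595) - 1*(-138384) = √(-2131) + 138384 = I*√2131 + 138384 = 138384 + I*√2131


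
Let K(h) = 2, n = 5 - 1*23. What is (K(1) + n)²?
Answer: 256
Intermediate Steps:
n = -18 (n = 5 - 23 = -18)
(K(1) + n)² = (2 - 18)² = (-16)² = 256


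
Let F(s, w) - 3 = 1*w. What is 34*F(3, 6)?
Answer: 306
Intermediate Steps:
F(s, w) = 3 + w (F(s, w) = 3 + 1*w = 3 + w)
34*F(3, 6) = 34*(3 + 6) = 34*9 = 306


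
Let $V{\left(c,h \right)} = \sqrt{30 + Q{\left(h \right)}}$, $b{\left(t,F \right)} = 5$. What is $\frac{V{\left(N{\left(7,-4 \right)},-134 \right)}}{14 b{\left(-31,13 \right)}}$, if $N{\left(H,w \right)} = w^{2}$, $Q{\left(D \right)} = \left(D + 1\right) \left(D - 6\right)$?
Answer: $\frac{\sqrt{746}}{14} \approx 1.9509$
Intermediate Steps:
$Q{\left(D \right)} = \left(1 + D\right) \left(-6 + D\right)$
$V{\left(c,h \right)} = \sqrt{24 + h^{2} - 5 h}$ ($V{\left(c,h \right)} = \sqrt{30 - \left(6 - h^{2} + 5 h\right)} = \sqrt{24 + h^{2} - 5 h}$)
$\frac{V{\left(N{\left(7,-4 \right)},-134 \right)}}{14 b{\left(-31,13 \right)}} = \frac{\sqrt{24 + \left(-134\right)^{2} - -670}}{14 \cdot 5} = \frac{\sqrt{24 + 17956 + 670}}{70} = \sqrt{18650} \cdot \frac{1}{70} = 5 \sqrt{746} \cdot \frac{1}{70} = \frac{\sqrt{746}}{14}$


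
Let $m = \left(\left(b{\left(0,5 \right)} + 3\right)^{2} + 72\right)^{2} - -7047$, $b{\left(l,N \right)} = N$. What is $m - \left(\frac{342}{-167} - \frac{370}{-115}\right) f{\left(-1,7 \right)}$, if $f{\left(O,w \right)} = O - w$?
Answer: $\frac{98146599}{3841} \approx 25552.0$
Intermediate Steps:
$m = 25543$ ($m = \left(\left(5 + 3\right)^{2} + 72\right)^{2} - -7047 = \left(8^{2} + 72\right)^{2} + 7047 = \left(64 + 72\right)^{2} + 7047 = 136^{2} + 7047 = 18496 + 7047 = 25543$)
$m - \left(\frac{342}{-167} - \frac{370}{-115}\right) f{\left(-1,7 \right)} = 25543 - \left(\frac{342}{-167} - \frac{370}{-115}\right) \left(-1 - 7\right) = 25543 - \left(342 \left(- \frac{1}{167}\right) - - \frac{74}{23}\right) \left(-1 - 7\right) = 25543 - \left(- \frac{342}{167} + \frac{74}{23}\right) \left(-8\right) = 25543 - \frac{4492}{3841} \left(-8\right) = 25543 - - \frac{35936}{3841} = 25543 + \frac{35936}{3841} = \frac{98146599}{3841}$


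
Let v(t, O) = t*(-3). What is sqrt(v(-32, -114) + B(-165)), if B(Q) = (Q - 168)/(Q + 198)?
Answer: 3*sqrt(1155)/11 ≈ 9.2687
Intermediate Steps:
B(Q) = (-168 + Q)/(198 + Q)
v(t, O) = -3*t
sqrt(v(-32, -114) + B(-165)) = sqrt(-3*(-32) + (-168 - 165)/(198 - 165)) = sqrt(96 - 333/33) = sqrt(96 + (1/33)*(-333)) = sqrt(96 - 111/11) = sqrt(945/11) = 3*sqrt(1155)/11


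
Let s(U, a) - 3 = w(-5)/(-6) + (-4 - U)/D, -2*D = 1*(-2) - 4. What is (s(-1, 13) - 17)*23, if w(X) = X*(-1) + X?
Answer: -345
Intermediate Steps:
w(X) = 0 (w(X) = -X + X = 0)
D = 3 (D = -(1*(-2) - 4)/2 = -(-2 - 4)/2 = -1/2*(-6) = 3)
s(U, a) = 5/3 - U/3 (s(U, a) = 3 + (0/(-6) + (-4 - U)/3) = 3 + (0*(-1/6) + (-4 - U)*(1/3)) = 3 + (0 + (-4/3 - U/3)) = 3 + (-4/3 - U/3) = 5/3 - U/3)
(s(-1, 13) - 17)*23 = ((5/3 - 1/3*(-1)) - 17)*23 = ((5/3 + 1/3) - 17)*23 = (2 - 17)*23 = -15*23 = -345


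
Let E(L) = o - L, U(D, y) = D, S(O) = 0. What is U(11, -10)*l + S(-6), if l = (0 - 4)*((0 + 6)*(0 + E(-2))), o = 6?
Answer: -2112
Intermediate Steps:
E(L) = 6 - L
l = -192 (l = (0 - 4)*((0 + 6)*(0 + (6 - 1*(-2)))) = -24*(0 + (6 + 2)) = -24*(0 + 8) = -24*8 = -4*48 = -192)
U(11, -10)*l + S(-6) = 11*(-192) + 0 = -2112 + 0 = -2112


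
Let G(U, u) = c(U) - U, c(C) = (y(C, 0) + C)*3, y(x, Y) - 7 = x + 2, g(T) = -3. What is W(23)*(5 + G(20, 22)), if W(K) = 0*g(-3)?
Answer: 0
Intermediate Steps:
y(x, Y) = 9 + x (y(x, Y) = 7 + (x + 2) = 7 + (2 + x) = 9 + x)
c(C) = 27 + 6*C (c(C) = ((9 + C) + C)*3 = (9 + 2*C)*3 = 27 + 6*C)
G(U, u) = 27 + 5*U (G(U, u) = (27 + 6*U) - U = 27 + 5*U)
W(K) = 0 (W(K) = 0*(-3) = 0)
W(23)*(5 + G(20, 22)) = 0*(5 + (27 + 5*20)) = 0*(5 + (27 + 100)) = 0*(5 + 127) = 0*132 = 0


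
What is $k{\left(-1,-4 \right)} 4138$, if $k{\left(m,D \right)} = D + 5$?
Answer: $4138$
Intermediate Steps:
$k{\left(m,D \right)} = 5 + D$
$k{\left(-1,-4 \right)} 4138 = \left(5 - 4\right) 4138 = 1 \cdot 4138 = 4138$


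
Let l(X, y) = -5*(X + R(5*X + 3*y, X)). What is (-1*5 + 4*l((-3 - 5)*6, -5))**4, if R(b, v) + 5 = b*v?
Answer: 3529741188111206250625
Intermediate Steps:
R(b, v) = -5 + b*v
l(X, y) = 25 - 5*X - 5*X*(3*y + 5*X) (l(X, y) = -5*(X + (-5 + (5*X + 3*y)*X)) = -5*(X + (-5 + (3*y + 5*X)*X)) = -5*(X + (-5 + X*(3*y + 5*X))) = -5*(-5 + X + X*(3*y + 5*X)) = 25 - 5*X - 5*X*(3*y + 5*X))
(-1*5 + 4*l((-3 - 5)*6, -5))**4 = (-1*5 + 4*(25 - 5*(-3 - 5)*6 - 5*(-3 - 5)*6*(3*(-5) + 5*((-3 - 5)*6))))**4 = (-5 + 4*(25 - (-40)*6 - 5*(-8*6)*(-15 + 5*(-8*6))))**4 = (-5 + 4*(25 - 5*(-48) - 5*(-48)*(-15 + 5*(-48))))**4 = (-5 + 4*(25 + 240 - 5*(-48)*(-15 - 240)))**4 = (-5 + 4*(25 + 240 - 5*(-48)*(-255)))**4 = (-5 + 4*(25 + 240 - 61200))**4 = (-5 + 4*(-60935))**4 = (-5 - 243740)**4 = (-243745)**4 = 3529741188111206250625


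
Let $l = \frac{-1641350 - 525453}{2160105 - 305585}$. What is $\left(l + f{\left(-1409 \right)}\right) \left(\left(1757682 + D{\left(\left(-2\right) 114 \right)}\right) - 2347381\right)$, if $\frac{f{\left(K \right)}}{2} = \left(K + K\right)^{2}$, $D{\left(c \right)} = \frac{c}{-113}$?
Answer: $- \frac{1962685940248446860163}{209560760} \approx -9.3657 \cdot 10^{12}$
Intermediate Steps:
$D{\left(c \right)} = - \frac{c}{113}$ ($D{\left(c \right)} = c \left(- \frac{1}{113}\right) = - \frac{c}{113}$)
$f{\left(K \right)} = 8 K^{2}$ ($f{\left(K \right)} = 2 \left(K + K\right)^{2} = 2 \left(2 K\right)^{2} = 2 \cdot 4 K^{2} = 8 K^{2}$)
$l = - \frac{2166803}{1854520} \approx -1.1684$
$\left(l + f{\left(-1409 \right)}\right) \left(\left(1757682 + D{\left(\left(-2\right) 114 \right)}\right) - 2347381\right) = \left(- \frac{2166803}{1854520} + 8 \left(-1409\right)^{2}\right) \left(\left(1757682 - \frac{\left(-2\right) 114}{113}\right) - 2347381\right) = \left(- \frac{2166803}{1854520} + 8 \cdot 1985281\right) \left(\left(1757682 - - \frac{228}{113}\right) - 2347381\right) = \left(- \frac{2166803}{1854520} + 15882248\right) \left(\left(1757682 + \frac{228}{113}\right) - 2347381\right) = \frac{29453944394157 \left(\frac{198618294}{113} - 2347381\right)}{1854520} = \frac{29453944394157}{1854520} \left(- \frac{66635759}{113}\right) = - \frac{1962685940248446860163}{209560760}$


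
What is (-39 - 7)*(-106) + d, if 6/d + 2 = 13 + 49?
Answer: 48761/10 ≈ 4876.1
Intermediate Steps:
d = ⅒ (d = 6/(-2 + (13 + 49)) = 6/(-2 + 62) = 6/60 = 6*(1/60) = ⅒ ≈ 0.10000)
(-39 - 7)*(-106) + d = (-39 - 7)*(-106) + ⅒ = -46*(-106) + ⅒ = 4876 + ⅒ = 48761/10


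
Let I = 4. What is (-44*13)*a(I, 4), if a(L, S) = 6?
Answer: -3432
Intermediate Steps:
(-44*13)*a(I, 4) = -44*13*6 = -572*6 = -3432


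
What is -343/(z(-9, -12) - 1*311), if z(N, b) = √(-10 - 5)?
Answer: 106673/96736 + 343*I*√15/96736 ≈ 1.1027 + 0.013733*I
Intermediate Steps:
z(N, b) = I*√15 (z(N, b) = √(-15) = I*√15)
-343/(z(-9, -12) - 1*311) = -343/(I*√15 - 1*311) = -343/(I*√15 - 311) = -343/(-311 + I*√15)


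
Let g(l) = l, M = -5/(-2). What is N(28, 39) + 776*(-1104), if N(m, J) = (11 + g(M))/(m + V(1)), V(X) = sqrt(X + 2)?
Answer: -669085446/781 - 27*sqrt(3)/1562 ≈ -8.5670e+5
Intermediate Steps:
M = 5/2 (M = -5*(-1/2) = 5/2 ≈ 2.5000)
V(X) = sqrt(2 + X)
N(m, J) = 27/(2*(m + sqrt(3))) (N(m, J) = (11 + 5/2)/(m + sqrt(2 + 1)) = 27/(2*(m + sqrt(3))))
N(28, 39) + 776*(-1104) = 27/(2*(28 + sqrt(3))) + 776*(-1104) = 27/(2*(28 + sqrt(3))) - 856704 = -856704 + 27/(2*(28 + sqrt(3)))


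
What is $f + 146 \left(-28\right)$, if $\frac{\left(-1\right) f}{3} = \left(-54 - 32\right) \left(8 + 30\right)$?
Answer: $5716$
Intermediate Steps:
$f = 9804$ ($f = - 3 \left(-54 - 32\right) \left(8 + 30\right) = - 3 \left(\left(-86\right) 38\right) = \left(-3\right) \left(-3268\right) = 9804$)
$f + 146 \left(-28\right) = 9804 + 146 \left(-28\right) = 9804 - 4088 = 5716$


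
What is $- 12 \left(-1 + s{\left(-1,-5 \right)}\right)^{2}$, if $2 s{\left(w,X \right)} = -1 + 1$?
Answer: $-12$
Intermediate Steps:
$s{\left(w,X \right)} = 0$ ($s{\left(w,X \right)} = \frac{-1 + 1}{2} = \frac{1}{2} \cdot 0 = 0$)
$- 12 \left(-1 + s{\left(-1,-5 \right)}\right)^{2} = - 12 \left(-1 + 0\right)^{2} = - 12 \left(-1\right)^{2} = \left(-12\right) 1 = -12$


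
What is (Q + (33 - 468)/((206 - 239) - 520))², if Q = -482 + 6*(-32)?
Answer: 138597610369/305809 ≈ 4.5322e+5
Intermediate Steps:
Q = -674 (Q = -482 - 192 = -674)
(Q + (33 - 468)/((206 - 239) - 520))² = (-674 + (33 - 468)/((206 - 239) - 520))² = (-674 - 435/(-33 - 520))² = (-674 - 435/(-553))² = (-674 - 435*(-1/553))² = (-674 + 435/553)² = (-372287/553)² = 138597610369/305809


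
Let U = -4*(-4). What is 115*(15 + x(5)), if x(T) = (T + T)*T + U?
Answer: 9315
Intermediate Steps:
U = 16
x(T) = 16 + 2*T**2 (x(T) = (T + T)*T + 16 = (2*T)*T + 16 = 2*T**2 + 16 = 16 + 2*T**2)
115*(15 + x(5)) = 115*(15 + (16 + 2*5**2)) = 115*(15 + (16 + 2*25)) = 115*(15 + (16 + 50)) = 115*(15 + 66) = 115*81 = 9315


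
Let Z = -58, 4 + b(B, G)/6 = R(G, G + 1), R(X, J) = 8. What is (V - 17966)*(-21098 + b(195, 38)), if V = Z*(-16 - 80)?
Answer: 261275452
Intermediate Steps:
b(B, G) = 24 (b(B, G) = -24 + 6*8 = -24 + 48 = 24)
V = 5568 (V = -58*(-16 - 80) = -58*(-96) = 5568)
(V - 17966)*(-21098 + b(195, 38)) = (5568 - 17966)*(-21098 + 24) = -12398*(-21074) = 261275452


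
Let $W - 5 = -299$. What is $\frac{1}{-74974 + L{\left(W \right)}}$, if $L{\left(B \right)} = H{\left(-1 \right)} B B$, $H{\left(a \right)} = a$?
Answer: $- \frac{1}{161410} \approx -6.1954 \cdot 10^{-6}$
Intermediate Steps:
$W = -294$ ($W = 5 - 299 = -294$)
$L{\left(B \right)} = - B^{2}$ ($L{\left(B \right)} = - B B = - B^{2}$)
$\frac{1}{-74974 + L{\left(W \right)}} = \frac{1}{-74974 - \left(-294\right)^{2}} = \frac{1}{-74974 - 86436} = \frac{1}{-161410} = - \frac{1}{161410}$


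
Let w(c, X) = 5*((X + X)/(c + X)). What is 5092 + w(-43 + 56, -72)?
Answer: 301148/59 ≈ 5104.2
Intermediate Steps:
w(c, X) = 10*X/(X + c) (w(c, X) = 5*((2*X)/(X + c)) = 5*(2*X/(X + c)) = 10*X/(X + c))
5092 + w(-43 + 56, -72) = 5092 + 10*(-72)/(-72 + (-43 + 56)) = 5092 + 10*(-72)/(-72 + 13) = 5092 + 10*(-72)/(-59) = 5092 + 10*(-72)*(-1/59) = 5092 + 720/59 = 301148/59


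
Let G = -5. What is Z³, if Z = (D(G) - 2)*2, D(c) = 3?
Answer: 8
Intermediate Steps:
Z = 2 (Z = (3 - 2)*2 = 1*2 = 2)
Z³ = 2³ = 8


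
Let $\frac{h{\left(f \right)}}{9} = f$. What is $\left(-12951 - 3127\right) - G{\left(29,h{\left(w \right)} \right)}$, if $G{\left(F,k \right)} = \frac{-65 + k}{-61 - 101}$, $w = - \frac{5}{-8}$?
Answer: $- \frac{20837563}{1296} \approx -16078.0$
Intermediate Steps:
$w = \frac{5}{8}$ ($w = \left(-5\right) \left(- \frac{1}{8}\right) = \frac{5}{8} \approx 0.625$)
$h{\left(f \right)} = 9 f$
$G{\left(F,k \right)} = \frac{65}{162} - \frac{k}{162}$ ($G{\left(F,k \right)} = \frac{-65 + k}{-162} = \left(-65 + k\right) \left(- \frac{1}{162}\right) = \frac{65}{162} - \frac{k}{162}$)
$\left(-12951 - 3127\right) - G{\left(29,h{\left(w \right)} \right)} = \left(-12951 - 3127\right) - \left(\frac{65}{162} - \frac{9 \cdot \frac{5}{8}}{162}\right) = -16078 - \left(\frac{65}{162} - \frac{5}{144}\right) = -16078 - \frac{475}{1296} = - \frac{20837563}{1296}$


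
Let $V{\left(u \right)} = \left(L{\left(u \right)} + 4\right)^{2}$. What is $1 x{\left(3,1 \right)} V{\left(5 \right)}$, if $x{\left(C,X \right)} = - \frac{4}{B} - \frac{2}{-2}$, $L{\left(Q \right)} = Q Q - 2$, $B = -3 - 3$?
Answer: $1215$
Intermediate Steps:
$B = -6$ ($B = -3 - 3 = -6$)
$L{\left(Q \right)} = -2 + Q^{2}$ ($L{\left(Q \right)} = Q^{2} - 2 = -2 + Q^{2}$)
$V{\left(u \right)} = \left(2 + u^{2}\right)^{2}$ ($V{\left(u \right)} = \left(\left(-2 + u^{2}\right) + 4\right)^{2} = \left(2 + u^{2}\right)^{2}$)
$x{\left(C,X \right)} = \frac{5}{3}$ ($x{\left(C,X \right)} = - \frac{4}{-6} - \frac{2}{-2} = \left(-4\right) \left(- \frac{1}{6}\right) - -1 = \frac{2}{3} + 1 = \frac{5}{3}$)
$1 x{\left(3,1 \right)} V{\left(5 \right)} = 1 \cdot \frac{5}{3} \left(2 + 5^{2}\right)^{2} = \frac{5 \left(2 + 25\right)^{2}}{3} = \frac{5 \cdot 27^{2}}{3} = \frac{5}{3} \cdot 729 = 1215$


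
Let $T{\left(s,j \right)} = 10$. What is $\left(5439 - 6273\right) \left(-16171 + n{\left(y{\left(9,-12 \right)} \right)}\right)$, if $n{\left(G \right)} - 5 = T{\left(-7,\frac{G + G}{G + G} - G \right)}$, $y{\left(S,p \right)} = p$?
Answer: $13474104$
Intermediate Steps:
$n{\left(G \right)} = 15$ ($n{\left(G \right)} = 5 + 10 = 15$)
$\left(5439 - 6273\right) \left(-16171 + n{\left(y{\left(9,-12 \right)} \right)}\right) = \left(5439 - 6273\right) \left(-16171 + 15\right) = \left(-834\right) \left(-16156\right) = 13474104$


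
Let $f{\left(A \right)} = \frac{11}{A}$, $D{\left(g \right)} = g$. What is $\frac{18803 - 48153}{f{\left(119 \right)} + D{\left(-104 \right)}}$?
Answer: $\frac{698530}{2473} \approx 282.46$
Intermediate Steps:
$\frac{18803 - 48153}{f{\left(119 \right)} + D{\left(-104 \right)}} = \frac{18803 - 48153}{\frac{11}{119} - 104} = - \frac{29350}{11 \cdot \frac{1}{119} - 104} = - \frac{29350}{\frac{11}{119} - 104} = - \frac{29350}{- \frac{12365}{119}} = \left(-29350\right) \left(- \frac{119}{12365}\right) = \frac{698530}{2473}$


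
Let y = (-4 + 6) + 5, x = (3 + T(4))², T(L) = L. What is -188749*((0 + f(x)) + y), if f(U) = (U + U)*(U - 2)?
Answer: -870699137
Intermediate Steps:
x = 49 (x = (3 + 4)² = 7² = 49)
y = 7 (y = 2 + 5 = 7)
f(U) = 2*U*(-2 + U) (f(U) = (2*U)*(-2 + U) = 2*U*(-2 + U))
-188749*((0 + f(x)) + y) = -188749*((0 + 2*49*(-2 + 49)) + 7) = -188749*((0 + 2*49*47) + 7) = -188749*((0 + 4606) + 7) = -188749*(4606 + 7) = -188749*4613 = -870699137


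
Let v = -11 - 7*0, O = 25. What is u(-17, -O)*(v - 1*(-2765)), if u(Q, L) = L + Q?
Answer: -115668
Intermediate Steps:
v = -11 (v = -11 + 0 = -11)
u(-17, -O)*(v - 1*(-2765)) = (-1*25 - 17)*(-11 - 1*(-2765)) = (-25 - 17)*(-11 + 2765) = -42*2754 = -115668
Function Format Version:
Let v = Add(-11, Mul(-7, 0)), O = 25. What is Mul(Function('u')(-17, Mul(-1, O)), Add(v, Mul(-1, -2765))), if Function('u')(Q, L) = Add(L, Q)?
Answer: -115668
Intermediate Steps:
v = -11 (v = Add(-11, 0) = -11)
Mul(Function('u')(-17, Mul(-1, O)), Add(v, Mul(-1, -2765))) = Mul(Add(Mul(-1, 25), -17), Add(-11, Mul(-1, -2765))) = Mul(Add(-25, -17), Add(-11, 2765)) = Mul(-42, 2754) = -115668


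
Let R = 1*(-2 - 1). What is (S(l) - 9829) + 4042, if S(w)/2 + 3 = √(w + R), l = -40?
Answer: -5793 + 2*I*√43 ≈ -5793.0 + 13.115*I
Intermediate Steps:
R = -3 (R = 1*(-3) = -3)
S(w) = -6 + 2*√(-3 + w) (S(w) = -6 + 2*√(w - 3) = -6 + 2*√(-3 + w))
(S(l) - 9829) + 4042 = ((-6 + 2*√(-3 - 40)) - 9829) + 4042 = ((-6 + 2*√(-43)) - 9829) + 4042 = ((-6 + 2*(I*√43)) - 9829) + 4042 = ((-6 + 2*I*√43) - 9829) + 4042 = (-9835 + 2*I*√43) + 4042 = -5793 + 2*I*√43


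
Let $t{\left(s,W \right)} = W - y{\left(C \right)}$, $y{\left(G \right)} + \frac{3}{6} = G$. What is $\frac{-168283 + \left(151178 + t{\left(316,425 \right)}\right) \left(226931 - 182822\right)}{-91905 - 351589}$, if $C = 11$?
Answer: $- \frac{13372850599}{886988} \approx -15077.0$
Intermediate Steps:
$y{\left(G \right)} = - \frac{1}{2} + G$
$t{\left(s,W \right)} = - \frac{21}{2} + W$ ($t{\left(s,W \right)} = W - \left(- \frac{1}{2} + 11\right) = W - \frac{21}{2} = - \frac{21}{2} + W$)
$\frac{-168283 + \left(151178 + t{\left(316,425 \right)}\right) \left(226931 - 182822\right)}{-91905 - 351589} = \frac{-168283 + \left(151178 + \left(- \frac{21}{2} + 425\right)\right) \left(226931 - 182822\right)}{-91905 - 351589} = \frac{-168283 + \left(151178 + \frac{829}{2}\right) 44109}{-443494} = \left(-168283 + \frac{303185}{2} \cdot 44109\right) \left(- \frac{1}{443494}\right) = \left(-168283 + \frac{13373187165}{2}\right) \left(- \frac{1}{443494}\right) = \frac{13372850599}{2} \left(- \frac{1}{443494}\right) = - \frac{13372850599}{886988}$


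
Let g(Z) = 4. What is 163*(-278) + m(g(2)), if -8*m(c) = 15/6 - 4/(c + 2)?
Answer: -2175083/48 ≈ -45314.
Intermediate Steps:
m(c) = -5/16 + 1/(2*(2 + c)) (m(c) = -(15/6 - 4/(c + 2))/8 = -(15*(⅙) - 4/(2 + c))/8 = -(5/2 - 4/(2 + c))/8 = -5/16 + 1/(2*(2 + c)))
163*(-278) + m(g(2)) = 163*(-278) + (-2 - 5*4)/(16*(2 + 4)) = -45314 + (1/16)*(-2 - 20)/6 = -45314 + (1/16)*(⅙)*(-22) = -45314 - 11/48 = -2175083/48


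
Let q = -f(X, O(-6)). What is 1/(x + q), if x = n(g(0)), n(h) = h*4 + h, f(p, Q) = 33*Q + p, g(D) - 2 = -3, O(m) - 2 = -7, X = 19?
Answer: 1/141 ≈ 0.0070922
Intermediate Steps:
O(m) = -5 (O(m) = 2 - 7 = -5)
g(D) = -1 (g(D) = 2 - 3 = -1)
f(p, Q) = p + 33*Q
n(h) = 5*h (n(h) = 4*h + h = 5*h)
x = -5 (x = 5*(-1) = -5)
q = 146 (q = -(19 + 33*(-5)) = -(19 - 165) = -1*(-146) = 146)
1/(x + q) = 1/(-5 + 146) = 1/141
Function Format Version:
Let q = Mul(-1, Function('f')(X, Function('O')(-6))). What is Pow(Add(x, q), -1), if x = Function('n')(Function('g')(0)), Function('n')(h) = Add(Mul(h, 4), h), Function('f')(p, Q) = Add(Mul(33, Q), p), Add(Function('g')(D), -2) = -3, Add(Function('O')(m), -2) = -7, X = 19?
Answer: Rational(1, 141) ≈ 0.0070922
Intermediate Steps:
Function('O')(m) = -5 (Function('O')(m) = Add(2, -7) = -5)
Function('g')(D) = -1 (Function('g')(D) = Add(2, -3) = -1)
Function('f')(p, Q) = Add(p, Mul(33, Q))
Function('n')(h) = Mul(5, h) (Function('n')(h) = Add(Mul(4, h), h) = Mul(5, h))
x = -5 (x = Mul(5, -1) = -5)
q = 146 (q = Mul(-1, Add(19, Mul(33, -5))) = Mul(-1, Add(19, -165)) = Mul(-1, -146) = 146)
Pow(Add(x, q), -1) = Pow(Add(-5, 146), -1) = Pow(141, -1) = Rational(1, 141)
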